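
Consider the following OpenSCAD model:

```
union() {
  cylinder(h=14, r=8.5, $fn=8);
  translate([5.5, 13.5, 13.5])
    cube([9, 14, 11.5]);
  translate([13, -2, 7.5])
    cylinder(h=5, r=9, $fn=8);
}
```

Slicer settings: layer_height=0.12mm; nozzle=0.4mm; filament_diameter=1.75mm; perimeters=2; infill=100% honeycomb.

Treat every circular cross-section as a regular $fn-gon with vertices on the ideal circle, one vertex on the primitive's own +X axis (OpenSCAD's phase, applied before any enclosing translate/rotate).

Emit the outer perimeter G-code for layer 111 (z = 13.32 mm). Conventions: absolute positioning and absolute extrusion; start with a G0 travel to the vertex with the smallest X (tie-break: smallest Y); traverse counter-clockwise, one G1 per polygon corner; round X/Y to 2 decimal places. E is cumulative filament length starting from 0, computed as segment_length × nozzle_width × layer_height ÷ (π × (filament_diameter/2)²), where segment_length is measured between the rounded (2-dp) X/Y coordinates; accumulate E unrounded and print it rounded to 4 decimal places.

G0 X-8.50 Y0.00 Z13.32
G1 X-6.01 Y-6.01 E0.1298
G1 X0.00 Y-8.50 E0.2596
G1 X6.01 Y-6.01 E0.3895
G1 X8.50 Y0.00 E0.5193
G1 X6.01 Y6.01 E0.6491
G1 X0.00 Y8.50 E0.7789
G1 X-6.01 Y6.01 E0.9088
G1 X-8.50 Y0.00 E1.0386

At z = 13.32 mm: the cylinder: section is a regular 8-gon, circumradius r=8.5; the cube at (5.5, 13.5) is absent (z outside [13.5, 25]); the cylinder at (13, -2) is absent (z outside [7.5, 12.5]); Combining (union): only the r=8.5 cylinder is present, so the union is just that shape — 1 connected region. The outline is a single polygon with 8 vertices. Extrusion per mm of travel: 0.4 × 0.12 / (π × 0.875²) = 0.019956. Accumulating E over each segment gives final E = 1.0386.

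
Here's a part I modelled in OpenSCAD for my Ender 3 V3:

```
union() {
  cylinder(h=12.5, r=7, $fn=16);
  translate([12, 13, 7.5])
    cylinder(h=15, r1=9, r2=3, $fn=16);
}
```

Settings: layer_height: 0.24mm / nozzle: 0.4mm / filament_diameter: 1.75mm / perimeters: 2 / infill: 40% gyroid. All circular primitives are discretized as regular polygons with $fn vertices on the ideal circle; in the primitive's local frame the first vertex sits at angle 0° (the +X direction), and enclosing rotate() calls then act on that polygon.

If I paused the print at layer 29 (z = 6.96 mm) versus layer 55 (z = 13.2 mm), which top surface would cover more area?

Layer 29 (z = 6.96): the r=7 cylinder gives a regular 16-gon of circumradius 7 (constant along its height) (area = (16/2)·7.000²·sin(360°/16) = 150.01 mm²); the cone at (12, 13) is not intersected at this z (z outside [7.5, 22.5]); Merging all regions: only the r=7 cylinder is present, so the union is just that shape — area = 150.01 mm². So its area = 150.01 mm². Layer 55 (z = 13.2): the cylinder is absent (z outside [0, 12.5]); the cone at (12, 13) contributes a regular 16-gon of circumradius 6.720 (interpolated between r1=9 and r2=3 at t=0.380) (area = (16/2)·6.720²·sin(360°/16) = 138.25 mm²); Merging all regions: only the cone at (12, 13) is present, so the union is just that shape — area = 138.25 mm². So its area = 138.25 mm². Layer 29 is larger (150.01 vs 138.25 mm²).

layer 29 (z = 6.96 mm)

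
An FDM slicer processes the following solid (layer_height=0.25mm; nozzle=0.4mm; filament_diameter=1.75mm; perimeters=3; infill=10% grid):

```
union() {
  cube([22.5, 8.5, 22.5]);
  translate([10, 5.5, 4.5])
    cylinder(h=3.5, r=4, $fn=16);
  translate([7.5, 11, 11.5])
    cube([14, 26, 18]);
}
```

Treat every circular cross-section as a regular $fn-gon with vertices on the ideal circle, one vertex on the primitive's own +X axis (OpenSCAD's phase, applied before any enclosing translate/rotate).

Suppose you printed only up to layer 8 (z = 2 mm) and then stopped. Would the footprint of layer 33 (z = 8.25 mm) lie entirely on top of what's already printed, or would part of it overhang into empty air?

entirely on top

Compare the two slices. At z = 2: the 22.5×8.5 cube contributes its full rectangle (area 191.25 mm²); the cylinder at (10, 5.5) does not reach this height (z outside [4.5, 8]); the cube at (7.5, 11) does not reach this height (z outside [11.5, 29.5]); Combining (union): only the 22.5×8.5 cube is present, so the union is just that shape — area = 191.25 mm². At z = 8.25: the cube (footprint 22.5×8.5) is included at this height (area 191.25 mm²); the cylinder at (10, 5.5) is absent (z outside [4.5, 8]); the cube at (7.5, 11) is absent (z outside [11.5, 29.5]); Combining (union): only the 22.5×8.5 cube is present, so the union is just that shape — area = 191.25 mm². Checking containment: the cross-section at z = 8.25 is a subset of the cross-section at z = 2.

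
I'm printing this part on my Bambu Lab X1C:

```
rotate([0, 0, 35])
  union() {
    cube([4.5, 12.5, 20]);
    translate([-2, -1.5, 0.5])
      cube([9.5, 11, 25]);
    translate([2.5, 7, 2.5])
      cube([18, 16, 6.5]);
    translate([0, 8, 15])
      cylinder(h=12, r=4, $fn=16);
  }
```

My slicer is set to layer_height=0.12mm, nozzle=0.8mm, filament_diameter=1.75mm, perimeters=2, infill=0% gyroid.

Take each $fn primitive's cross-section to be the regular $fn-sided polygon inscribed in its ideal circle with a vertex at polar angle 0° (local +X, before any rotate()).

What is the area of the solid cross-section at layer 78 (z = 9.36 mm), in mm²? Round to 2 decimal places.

118.00 mm²

At z = 9.36 mm: the 4.5×12.5 cube contributes its full rectangle (area 56.25 mm²); the cube at (-2, -1.5) is present — its section is the full 9.5×11 rectangle (area 104.50 mm²); the cube at (2.5, 7) is absent (z outside [2.5, 9]); the cylinder at (0, 8) is absent (z outside [15, 27]); Taking the union: the regions partially overlap — summed areas 160.75 mm² minus the doubly-counted overlap 42.75 mm² gives 118.00 mm² — area = 118.00 mm²; (rotated 35° about Z; rotation is an isometry so areas/perimeters/island counts are preserved). Overall, the cross-section is a single solid region. Net area = 118.00 mm².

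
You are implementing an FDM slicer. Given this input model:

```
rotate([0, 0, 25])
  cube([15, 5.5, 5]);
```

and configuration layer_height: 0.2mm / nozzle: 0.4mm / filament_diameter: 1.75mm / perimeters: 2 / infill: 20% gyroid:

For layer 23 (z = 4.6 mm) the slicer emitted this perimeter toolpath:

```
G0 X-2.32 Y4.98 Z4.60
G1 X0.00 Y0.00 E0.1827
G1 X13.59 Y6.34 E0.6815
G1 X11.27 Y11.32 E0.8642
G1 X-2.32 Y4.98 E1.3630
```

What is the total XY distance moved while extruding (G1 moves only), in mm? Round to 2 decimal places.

40.98 mm

Sum the Euclidean lengths of each G1 segment: total = 40.98 mm.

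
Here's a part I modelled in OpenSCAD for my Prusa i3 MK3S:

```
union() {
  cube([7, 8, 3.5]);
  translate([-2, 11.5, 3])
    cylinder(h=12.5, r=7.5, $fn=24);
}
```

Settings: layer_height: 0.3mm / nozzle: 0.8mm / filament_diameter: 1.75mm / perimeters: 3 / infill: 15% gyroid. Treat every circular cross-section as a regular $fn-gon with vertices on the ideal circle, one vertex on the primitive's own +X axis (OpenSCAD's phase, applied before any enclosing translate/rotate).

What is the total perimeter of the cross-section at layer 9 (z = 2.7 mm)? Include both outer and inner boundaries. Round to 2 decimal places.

At z = 2.7 mm: the cube is present — its section is the full 7×8 rectangle (perimeter 30.00 mm); the cylinder at (-2, 11.5) is absent (z outside [3, 15.5]); Combining (union): only the 7×8 cube is present, so the union is just that shape — boundary = 30.00 mm. Overall, the cross-section is a single solid region. Total boundary length (outer) = 30.00 mm.

30.00 mm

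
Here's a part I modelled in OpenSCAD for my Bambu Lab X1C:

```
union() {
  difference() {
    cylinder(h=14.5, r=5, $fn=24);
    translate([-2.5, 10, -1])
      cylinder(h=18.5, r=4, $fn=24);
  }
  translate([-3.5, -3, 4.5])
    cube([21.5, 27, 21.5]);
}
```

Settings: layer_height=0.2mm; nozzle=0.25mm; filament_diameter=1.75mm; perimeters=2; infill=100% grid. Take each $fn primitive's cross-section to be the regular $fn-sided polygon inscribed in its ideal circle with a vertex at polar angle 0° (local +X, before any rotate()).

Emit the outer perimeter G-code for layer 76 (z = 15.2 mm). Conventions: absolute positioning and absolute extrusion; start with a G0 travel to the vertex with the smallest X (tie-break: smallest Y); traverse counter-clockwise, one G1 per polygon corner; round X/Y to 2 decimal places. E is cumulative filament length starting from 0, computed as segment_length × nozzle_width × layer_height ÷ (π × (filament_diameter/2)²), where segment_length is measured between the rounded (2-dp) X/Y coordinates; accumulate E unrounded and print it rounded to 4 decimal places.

G0 X-3.50 Y-3.00 Z15.20
G1 X18.00 Y-3.00 E0.4469
G1 X18.00 Y24.00 E1.0082
G1 X-3.50 Y24.00 E1.4551
G1 X-3.50 Y-3.00 E2.0164

At z = 15.2 mm: the cylinder does not reach this height (z outside [0, 14.5]); the r=4 cylinder at (-2.5, 10) gives a regular 24-gon of circumradius 4 (constant along its height); After the difference (first − rest): the first operand is absent here, so nothing remains; the cube at (-3.5, -3) (footprint 21.5×27) is included at this height; Merging all regions: only the 21.5×27 cube at (-3.5, -3) is present, so the union is just that shape — 1 connected region. The outline is a single polygon with 4 vertices. Extrusion per mm of travel: 0.25 × 0.2 / (π × 0.875²) = 0.020788. Accumulating E over each segment gives final E = 2.0164.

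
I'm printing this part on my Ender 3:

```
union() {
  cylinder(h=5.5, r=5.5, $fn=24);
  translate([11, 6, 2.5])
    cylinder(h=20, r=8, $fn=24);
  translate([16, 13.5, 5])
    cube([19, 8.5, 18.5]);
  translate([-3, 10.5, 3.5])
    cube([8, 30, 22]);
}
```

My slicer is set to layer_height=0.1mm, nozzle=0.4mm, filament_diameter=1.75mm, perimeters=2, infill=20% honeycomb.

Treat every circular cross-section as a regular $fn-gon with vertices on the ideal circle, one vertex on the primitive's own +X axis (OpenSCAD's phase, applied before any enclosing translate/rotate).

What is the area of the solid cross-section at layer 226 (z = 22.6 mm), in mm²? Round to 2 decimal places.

At z = 22.6 mm: the cylinder does not reach this height (z outside [0, 5.5]); the cylinder at (11, 6) does not reach this height (z outside [2.5, 22.5]); the 19×8.5 cube at (16, 13.5) contributes its full rectangle (area 161.50 mm²); the cube at (-3, 10.5) (footprint 8×30) is included at this height (area 240.00 mm²); Combining (union): the 2 present regions are separate (no shared area or edge), so areas and boundary lengths simply add and each stays a separate island — area = 401.50 mm². Overall, the cross-section has 2 separate islands. Net area = 401.50 mm².

401.50 mm²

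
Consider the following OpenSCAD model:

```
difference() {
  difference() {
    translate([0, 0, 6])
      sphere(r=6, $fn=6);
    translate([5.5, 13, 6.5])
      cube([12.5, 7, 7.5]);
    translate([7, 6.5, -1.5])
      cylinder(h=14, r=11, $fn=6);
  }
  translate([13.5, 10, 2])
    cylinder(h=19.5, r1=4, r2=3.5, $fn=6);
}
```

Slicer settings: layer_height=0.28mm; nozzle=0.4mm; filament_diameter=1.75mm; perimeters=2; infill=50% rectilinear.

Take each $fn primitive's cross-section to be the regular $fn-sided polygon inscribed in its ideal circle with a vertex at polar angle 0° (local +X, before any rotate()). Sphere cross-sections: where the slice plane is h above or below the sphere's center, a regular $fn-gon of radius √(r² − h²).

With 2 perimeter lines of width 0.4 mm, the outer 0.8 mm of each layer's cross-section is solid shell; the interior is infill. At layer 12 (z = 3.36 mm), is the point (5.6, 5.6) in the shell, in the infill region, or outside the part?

At z = 3.36 mm: the sphere: section is a regular 6-gon, circumradius = √(r²−h²) = √(6²−2.64²) = 5.388; the cube at (5.5, 13) is not intersected at this z (z outside [6.5, 14]); the cylinder at (7, 6.5): section is a regular 6-gon, circumradius r=11; Subtracting the remaining from the first: starting from the r=6 sphere, the r=11 cylinder at (7, 6.5) partially overlaps it — only the 38.03 mm² overlap (of its 314.37 mm²) is removed, clipping the outline — 1 connected region; the cone at (13.5, 10) contributes a regular 6-gon of circumradius 3.965 (interpolated between r1=4 and r2=3.5 at t=0.070); Taking the first minus the rest: starting from that combined region, the cone at (13.5, 10) misses the remaining region (no effect) — 1 connected region. Overall, the cross-section is a single solid region. The nearest boundary edge runs (-2.82, 4.45)→(1.50, -3.03); distance from the point to it = 7.86 mm. The point is not inside any of the regions above, so it lies outside the cross-section (7.86 mm from the nearest boundary).

outside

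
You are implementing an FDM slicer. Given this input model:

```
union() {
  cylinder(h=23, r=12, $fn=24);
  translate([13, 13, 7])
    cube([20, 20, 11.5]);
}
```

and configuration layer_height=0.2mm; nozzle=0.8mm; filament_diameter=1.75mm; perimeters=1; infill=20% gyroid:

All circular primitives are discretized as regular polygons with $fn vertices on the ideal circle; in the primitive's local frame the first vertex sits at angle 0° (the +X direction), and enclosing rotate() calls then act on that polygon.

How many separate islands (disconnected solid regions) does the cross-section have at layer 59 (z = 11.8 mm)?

At z = 11.8 mm: the r=12 cylinder contributes a regular 24-gon of circumradius 12; the 20×20 cube at (13, 13) contributes its full rectangle; Combining (union): the 2 present regions are separate (no shared area or edge), so areas and boundary lengths simply add and each stays a separate island — 2 connected regions. Overall, the cross-section has 2 separate islands. Island count = 2.

2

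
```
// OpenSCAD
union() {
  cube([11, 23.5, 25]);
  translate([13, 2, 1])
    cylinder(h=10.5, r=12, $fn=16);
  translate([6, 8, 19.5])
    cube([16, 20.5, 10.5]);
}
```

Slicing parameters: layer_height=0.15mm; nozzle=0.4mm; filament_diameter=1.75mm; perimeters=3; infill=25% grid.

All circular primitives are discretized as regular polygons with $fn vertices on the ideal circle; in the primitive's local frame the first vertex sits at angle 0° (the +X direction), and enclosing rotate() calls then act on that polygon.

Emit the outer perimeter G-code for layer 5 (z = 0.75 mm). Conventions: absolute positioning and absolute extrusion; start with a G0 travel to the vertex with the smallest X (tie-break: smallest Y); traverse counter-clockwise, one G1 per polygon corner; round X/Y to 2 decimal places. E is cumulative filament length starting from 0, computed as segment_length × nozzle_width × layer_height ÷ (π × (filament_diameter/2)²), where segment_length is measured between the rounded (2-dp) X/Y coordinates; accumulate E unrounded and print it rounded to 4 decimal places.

G0 X0.00 Y0.00 Z0.75
G1 X11.00 Y0.00 E0.2744
G1 X11.00 Y23.50 E0.8606
G1 X0.00 Y23.50 E1.1350
G1 X0.00 Y0.00 E1.7212

At z = 0.75 mm: the cube (footprint 11×23.5) is included at this height; the cylinder at (13, 2) is not intersected at this z (z outside [1, 11.5]); the cube at (6, 8) is not intersected at this z (z outside [19.5, 30]); Taking the union: only the 11×23.5 cube is present, so the union is just that shape — 1 connected region. The outline is a single polygon with 4 vertices. Extrusion per mm of travel: 0.4 × 0.15 / (π × 0.875²) = 0.024945. Accumulating E over each segment gives final E = 1.7212.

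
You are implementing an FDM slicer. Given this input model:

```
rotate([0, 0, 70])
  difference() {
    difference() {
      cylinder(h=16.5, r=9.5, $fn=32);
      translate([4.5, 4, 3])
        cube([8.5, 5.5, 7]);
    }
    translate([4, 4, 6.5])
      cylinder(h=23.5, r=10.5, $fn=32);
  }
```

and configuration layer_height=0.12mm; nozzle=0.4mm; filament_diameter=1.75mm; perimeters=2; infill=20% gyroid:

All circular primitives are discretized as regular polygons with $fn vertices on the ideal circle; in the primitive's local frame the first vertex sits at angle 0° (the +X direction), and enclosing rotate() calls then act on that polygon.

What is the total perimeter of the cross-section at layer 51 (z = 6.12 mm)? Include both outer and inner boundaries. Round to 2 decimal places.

61.94 mm

At z = 6.12 mm: the r=9.5 cylinder contributes a regular 32-gon of circumradius 9.5 (perimeter = 2·32·9.500·sin(180°/32) = 59.59 mm); the cube at (4.5, 4) is present — its section is the full 8.5×5.5 rectangle (perimeter 28.00 mm); After the difference (first − rest): starting from the r=9.5 cylinder, the 8.5×5.5 cube at (4.5, 4) partially overlaps it — only the 10.75 mm² overlap (of its 46.75 mm²) is removed, clipping the outline — boundary = 61.94 mm; the cylinder at (4, 4) is absent (z outside [6.5, 30]); Subtracting the remaining from the first: none of the subtracted shapes is present at this height, so the result so far is unchanged — boundary = 61.94 mm; (rotated 70° about Z; rotation is an isometry so areas/perimeters/island counts are preserved). Overall, the cross-section is a single solid region. Total boundary length (outer) = 61.94 mm.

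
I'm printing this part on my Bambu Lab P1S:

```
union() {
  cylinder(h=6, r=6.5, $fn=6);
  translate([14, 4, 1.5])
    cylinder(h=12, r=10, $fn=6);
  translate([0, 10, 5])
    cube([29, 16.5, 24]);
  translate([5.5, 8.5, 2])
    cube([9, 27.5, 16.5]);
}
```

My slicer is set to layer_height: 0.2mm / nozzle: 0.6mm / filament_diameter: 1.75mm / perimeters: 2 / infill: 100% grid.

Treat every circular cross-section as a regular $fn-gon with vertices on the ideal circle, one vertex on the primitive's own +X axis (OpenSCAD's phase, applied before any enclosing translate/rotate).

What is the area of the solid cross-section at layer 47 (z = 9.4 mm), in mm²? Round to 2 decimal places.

At z = 9.4 mm: the cylinder is not intersected at this z (z outside [0, 6]); the r=10 cylinder at (14, 4) contributes a regular 6-gon of circumradius 10 (area = (6/2)·10.000²·sin(360°/6) = 259.81 mm²); the cube at (0, 10) (footprint 29×16.5) is included at this height (area 478.50 mm²); the cube at (5.5, 8.5) is present — its section is the full 9×27.5 rectangle (area 247.50 mm²); Taking the union: the regions partially overlap — summed areas 985.81 mm² minus the doubly-counted overlap 190.39 mm² gives 795.42 mm² — area = 795.42 mm². Overall, the cross-section is a single solid region. Net area = 795.42 mm².

795.42 mm²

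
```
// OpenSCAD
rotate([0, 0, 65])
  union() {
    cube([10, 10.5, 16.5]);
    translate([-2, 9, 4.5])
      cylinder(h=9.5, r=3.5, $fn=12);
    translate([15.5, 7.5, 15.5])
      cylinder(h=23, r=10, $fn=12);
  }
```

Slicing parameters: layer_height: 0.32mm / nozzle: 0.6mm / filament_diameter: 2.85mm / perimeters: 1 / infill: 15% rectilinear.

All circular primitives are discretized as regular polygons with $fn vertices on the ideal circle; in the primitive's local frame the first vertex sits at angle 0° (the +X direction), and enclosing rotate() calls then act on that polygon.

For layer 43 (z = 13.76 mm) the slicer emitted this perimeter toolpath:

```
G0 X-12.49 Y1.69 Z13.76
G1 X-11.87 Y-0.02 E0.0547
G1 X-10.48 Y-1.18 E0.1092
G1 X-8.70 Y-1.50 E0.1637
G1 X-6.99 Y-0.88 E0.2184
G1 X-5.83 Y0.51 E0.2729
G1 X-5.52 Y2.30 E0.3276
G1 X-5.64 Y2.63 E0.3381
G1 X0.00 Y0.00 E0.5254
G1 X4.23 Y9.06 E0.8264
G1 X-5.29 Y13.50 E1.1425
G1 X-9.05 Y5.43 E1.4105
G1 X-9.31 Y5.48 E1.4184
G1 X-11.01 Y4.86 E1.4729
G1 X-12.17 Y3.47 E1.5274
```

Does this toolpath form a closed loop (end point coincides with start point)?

no

Start point (G0): (-12.49, 1.69). End point (last G1): the path does not return to the start — open.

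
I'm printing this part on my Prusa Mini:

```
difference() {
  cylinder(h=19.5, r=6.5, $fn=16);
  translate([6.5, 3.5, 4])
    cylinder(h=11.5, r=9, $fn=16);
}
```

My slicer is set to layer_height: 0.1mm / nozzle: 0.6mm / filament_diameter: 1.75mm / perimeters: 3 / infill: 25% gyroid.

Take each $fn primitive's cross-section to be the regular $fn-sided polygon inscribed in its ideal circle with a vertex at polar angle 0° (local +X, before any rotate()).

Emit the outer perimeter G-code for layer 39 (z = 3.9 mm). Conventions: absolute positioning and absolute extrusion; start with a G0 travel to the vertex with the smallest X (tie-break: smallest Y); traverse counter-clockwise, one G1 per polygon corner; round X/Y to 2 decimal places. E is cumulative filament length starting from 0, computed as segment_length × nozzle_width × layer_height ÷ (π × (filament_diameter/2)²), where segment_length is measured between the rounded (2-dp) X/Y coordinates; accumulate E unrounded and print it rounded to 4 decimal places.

At z = 3.9 mm: the r=6.5 cylinder contributes a regular 16-gon of circumradius 6.5; the cylinder at (6.5, 3.5) is not intersected at this z (z outside [4, 15.5]); After the difference (first − rest): none of the subtracted shapes is present at this height, so the r=6.5 cylinder is unchanged — 1 connected region. The outline is a single polygon with 16 vertices. Extrusion per mm of travel: 0.6 × 0.1 / (π × 0.875²) = 0.024945. Accumulating E over each segment gives final E = 1.0129.

G0 X-6.50 Y0.00 Z3.90
G1 X-6.01 Y-2.49 E0.0633
G1 X-4.60 Y-4.60 E0.1266
G1 X-2.49 Y-6.01 E0.1899
G1 X0.00 Y-6.50 E0.2532
G1 X2.49 Y-6.01 E0.3165
G1 X4.60 Y-4.60 E0.3798
G1 X6.01 Y-2.49 E0.4431
G1 X6.50 Y0.00 E0.5064
G1 X6.01 Y2.49 E0.5697
G1 X4.60 Y4.60 E0.6330
G1 X2.49 Y6.01 E0.6964
G1 X0.00 Y6.50 E0.7597
G1 X-2.49 Y6.01 E0.8230
G1 X-4.60 Y4.60 E0.8863
G1 X-6.01 Y2.49 E0.9496
G1 X-6.50 Y0.00 E1.0129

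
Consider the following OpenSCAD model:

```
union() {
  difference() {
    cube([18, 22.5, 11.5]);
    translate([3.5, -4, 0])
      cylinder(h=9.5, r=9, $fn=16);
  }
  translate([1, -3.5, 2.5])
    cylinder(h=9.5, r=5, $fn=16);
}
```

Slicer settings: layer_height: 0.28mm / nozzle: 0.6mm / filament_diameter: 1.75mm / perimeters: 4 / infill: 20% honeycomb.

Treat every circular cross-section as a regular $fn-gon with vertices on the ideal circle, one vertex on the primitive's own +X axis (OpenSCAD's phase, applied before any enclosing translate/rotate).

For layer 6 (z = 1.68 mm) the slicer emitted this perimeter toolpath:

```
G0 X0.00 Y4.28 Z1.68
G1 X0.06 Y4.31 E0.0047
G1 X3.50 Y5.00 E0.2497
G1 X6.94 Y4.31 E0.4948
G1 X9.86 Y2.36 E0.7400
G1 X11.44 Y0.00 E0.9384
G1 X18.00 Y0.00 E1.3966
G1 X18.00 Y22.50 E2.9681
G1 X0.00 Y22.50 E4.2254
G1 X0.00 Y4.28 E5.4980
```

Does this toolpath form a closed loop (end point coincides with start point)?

Start point (G0): (0.00, 4.28). End point (last G1): the path returns to the start — closed.

yes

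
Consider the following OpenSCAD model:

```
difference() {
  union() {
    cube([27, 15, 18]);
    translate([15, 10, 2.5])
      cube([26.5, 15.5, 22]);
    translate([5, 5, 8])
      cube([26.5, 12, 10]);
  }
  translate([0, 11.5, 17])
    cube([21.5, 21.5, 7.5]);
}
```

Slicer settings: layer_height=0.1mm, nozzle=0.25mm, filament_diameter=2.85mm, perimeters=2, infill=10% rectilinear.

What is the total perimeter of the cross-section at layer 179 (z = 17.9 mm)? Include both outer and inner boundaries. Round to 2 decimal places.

134.00 mm

At z = 17.9 mm: the cube is present — its section is the full 27×15 rectangle (perimeter 84.00 mm); the cube at (15, 10) is present — its section is the full 26.5×15.5 rectangle (perimeter 84.00 mm); the cube at (5, 5) is present — its section is the full 26.5×12 rectangle (perimeter 77.00 mm); Combining (union): the regions partially overlap (shared area 335.50 mm²), so the edge portions inside another operand are dropped and the merged outline is re-measured after clipping — boundary = 134.00 mm; the cube at (0, 11.5) (footprint 21.5×21.5) is included at this height (perimeter 86.00 mm); Subtracting the remaining from the first: starting from that combined region, the 21.5×21.5 cube at (0, 11.5) partially overlaps it — only the 163.50 mm² overlap (of its 462.25 mm²) is removed, clipping the outline — boundary = 134.00 mm. Overall, the cross-section is a single solid region. Total boundary length (outer) = 134.00 mm.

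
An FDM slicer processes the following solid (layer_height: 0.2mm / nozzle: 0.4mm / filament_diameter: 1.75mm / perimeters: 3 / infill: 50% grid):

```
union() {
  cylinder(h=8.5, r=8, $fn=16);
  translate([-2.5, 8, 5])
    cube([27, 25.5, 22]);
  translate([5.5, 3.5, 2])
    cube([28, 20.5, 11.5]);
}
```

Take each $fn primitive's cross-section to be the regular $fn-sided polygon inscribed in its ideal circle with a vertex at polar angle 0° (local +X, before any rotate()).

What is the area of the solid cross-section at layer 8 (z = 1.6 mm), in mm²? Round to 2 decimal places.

At z = 1.6 mm: the r=8 cylinder contributes a regular 16-gon of circumradius 8 (area = (16/2)·8.000²·sin(360°/16) = 195.93 mm²); the cube at (-2.5, 8) does not reach this height (z outside [5, 27]); the cube at (5.5, 3.5) is absent (z outside [2, 13.5]); Merging all regions: only the r=8 cylinder is present, so the union is just that shape — area = 195.93 mm². Overall, the cross-section is a single solid region. Net area = 195.93 mm².

195.93 mm²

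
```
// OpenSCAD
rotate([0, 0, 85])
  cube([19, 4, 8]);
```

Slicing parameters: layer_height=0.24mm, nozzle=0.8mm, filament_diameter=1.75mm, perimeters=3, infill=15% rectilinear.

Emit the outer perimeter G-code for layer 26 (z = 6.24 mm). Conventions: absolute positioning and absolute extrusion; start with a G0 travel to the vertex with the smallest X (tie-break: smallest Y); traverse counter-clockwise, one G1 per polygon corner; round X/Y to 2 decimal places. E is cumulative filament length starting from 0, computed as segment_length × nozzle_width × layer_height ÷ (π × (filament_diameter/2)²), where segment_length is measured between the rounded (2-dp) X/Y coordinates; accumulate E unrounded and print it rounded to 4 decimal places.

G0 X-3.98 Y0.35 Z6.24
G1 X0.00 Y0.00 E0.3189
G1 X1.66 Y18.93 E1.8358
G1 X-2.33 Y19.28 E2.1555
G1 X-3.98 Y0.35 E3.6723

At z = 6.24 mm: the cube (footprint 19×4) is included at this height; (whole slice rotated 85° about Z — lengths, areas and connectivity unchanged). The outline is a single polygon with 4 vertices. Extrusion per mm of travel: 0.8 × 0.24 / (π × 0.875²) = 0.079824. Accumulating E over each segment gives final E = 3.6723.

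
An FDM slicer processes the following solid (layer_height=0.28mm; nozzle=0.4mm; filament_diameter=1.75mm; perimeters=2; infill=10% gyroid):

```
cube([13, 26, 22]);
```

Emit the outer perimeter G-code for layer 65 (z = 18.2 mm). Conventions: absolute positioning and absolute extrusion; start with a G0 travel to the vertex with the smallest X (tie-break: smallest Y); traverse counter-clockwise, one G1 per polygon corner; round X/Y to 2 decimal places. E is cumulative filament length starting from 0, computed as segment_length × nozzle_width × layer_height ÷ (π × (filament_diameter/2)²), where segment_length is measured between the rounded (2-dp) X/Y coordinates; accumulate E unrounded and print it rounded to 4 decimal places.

G0 X0.00 Y0.00 Z18.20
G1 X13.00 Y0.00 E0.6053
G1 X13.00 Y26.00 E1.8160
G1 X0.00 Y26.00 E2.4213
G1 X0.00 Y0.00 E3.6320

At z = 18.2 mm: the cube is present — its section is the full 13×26 rectangle. The outline is a single polygon with 4 vertices. Extrusion per mm of travel: 0.4 × 0.28 / (π × 0.875²) = 0.046564. Accumulating E over each segment gives final E = 3.6320.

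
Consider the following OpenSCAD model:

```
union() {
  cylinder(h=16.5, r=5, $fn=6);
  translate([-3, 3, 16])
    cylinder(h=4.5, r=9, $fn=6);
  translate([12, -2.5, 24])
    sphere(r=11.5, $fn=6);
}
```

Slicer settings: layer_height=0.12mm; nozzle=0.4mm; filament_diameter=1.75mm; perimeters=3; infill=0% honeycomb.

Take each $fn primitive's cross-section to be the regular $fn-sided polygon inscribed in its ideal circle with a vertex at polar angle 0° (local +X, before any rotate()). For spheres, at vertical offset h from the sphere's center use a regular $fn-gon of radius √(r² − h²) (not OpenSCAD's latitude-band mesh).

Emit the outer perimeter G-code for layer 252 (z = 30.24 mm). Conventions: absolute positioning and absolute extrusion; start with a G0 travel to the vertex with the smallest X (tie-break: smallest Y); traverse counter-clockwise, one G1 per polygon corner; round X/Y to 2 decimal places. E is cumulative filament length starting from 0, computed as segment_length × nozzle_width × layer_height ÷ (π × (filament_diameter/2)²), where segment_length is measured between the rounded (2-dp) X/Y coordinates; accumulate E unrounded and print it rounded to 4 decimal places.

G0 X2.34 Y-2.50 Z30.24
G1 X7.17 Y-10.87 E0.1928
G1 X16.83 Y-10.87 E0.3856
G1 X21.66 Y-2.50 E0.5785
G1 X16.83 Y5.87 E0.7713
G1 X7.17 Y5.87 E0.9641
G1 X2.34 Y-2.50 E1.1569

At z = 30.24 mm: the cylinder is absent (z outside [0, 16.5]); the cylinder at (-3, 3) does not reach this height (z outside [16, 20.5]); the r=11.5 sphere at (12, -2.5) contributes a regular 6-gon of circumradius √(11.5²−6.24²) = 9.660; Merging all regions: only the r=11.5 sphere at (12, -2.5) is present, so the union is just that shape — 1 connected region. The outline is a single polygon with 6 vertices. Extrusion per mm of travel: 0.4 × 0.12 / (π × 0.875²) = 0.019956. Accumulating E over each segment gives final E = 1.1569.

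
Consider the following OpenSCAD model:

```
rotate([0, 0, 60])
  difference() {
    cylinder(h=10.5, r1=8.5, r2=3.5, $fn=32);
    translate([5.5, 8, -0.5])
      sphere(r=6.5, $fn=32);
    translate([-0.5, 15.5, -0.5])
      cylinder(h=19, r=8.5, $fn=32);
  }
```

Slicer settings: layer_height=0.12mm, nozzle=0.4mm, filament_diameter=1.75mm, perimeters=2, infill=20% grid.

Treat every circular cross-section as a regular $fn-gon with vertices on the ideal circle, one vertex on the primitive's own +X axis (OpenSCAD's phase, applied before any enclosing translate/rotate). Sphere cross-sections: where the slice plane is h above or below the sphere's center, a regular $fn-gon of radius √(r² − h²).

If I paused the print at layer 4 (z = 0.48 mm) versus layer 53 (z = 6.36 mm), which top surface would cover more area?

layer 4 (z = 0.48 mm)

Layer 4 (z = 0.48): the cone contributes a regular 32-gon of circumradius 8.271 (interpolated between r1=8.5 and r2=3.5 at t=0.046) (area = (32/2)·8.271²·sin(360°/32) = 213.56 mm²); the sphere at (5.5, 8): section is a regular 32-gon, circumradius = √(r²−h²) = √(6.5²−0.98²) = 6.426 (area = (32/2)·6.426²·sin(360°/32) = 128.88 mm²); the r=8.5 cylinder at (-0.5, 15.5) gives a regular 32-gon of circumradius 8.5 (constant along its height) (area = (32/2)·8.500²·sin(360°/32) = 225.52 mm²); Taking the first minus the rest: starting from the cone (213.56 mm²), the r=6.5 sphere at (5.5, 8) partially overlaps it — only the 37.09 mm² overlap (of its 128.88 mm²) is removed, clipping the outline; the r=8.5 cylinder at (-0.5, 15.5) partially overlaps it — only the 1.77 mm² overlap (of its 225.52 mm²) is removed, clipping the outline — area = 174.70 mm²; (whole slice rotated 60° about Z — lengths, areas and connectivity unchanged). So its area = 174.70 mm². Layer 53 (z = 6.36): the cone contributes a regular 32-gon of circumradius 5.471 (interpolated between r1=8.5 and r2=3.5 at t=0.606) (area = (32/2)·5.471²·sin(360°/32) = 93.45 mm²); the sphere at (5.5, 8) is not intersected at this z (|z−center|=6.860 > r=6.5); the cylinder at (-0.5, 15.5): section is a regular 32-gon, circumradius r=8.5 (area = (32/2)·8.500²·sin(360°/32) = 225.52 mm²); Subtracting the remaining from the first: starting from the cone (93.45 mm²), the r=8.5 cylinder at (-0.5, 15.5) misses the remaining region (no effect) — area = 93.45 mm²; (whole slice rotated 60° about Z — lengths, areas and connectivity unchanged). So its area = 93.45 mm². Layer 4 is larger (174.70 vs 93.45 mm²).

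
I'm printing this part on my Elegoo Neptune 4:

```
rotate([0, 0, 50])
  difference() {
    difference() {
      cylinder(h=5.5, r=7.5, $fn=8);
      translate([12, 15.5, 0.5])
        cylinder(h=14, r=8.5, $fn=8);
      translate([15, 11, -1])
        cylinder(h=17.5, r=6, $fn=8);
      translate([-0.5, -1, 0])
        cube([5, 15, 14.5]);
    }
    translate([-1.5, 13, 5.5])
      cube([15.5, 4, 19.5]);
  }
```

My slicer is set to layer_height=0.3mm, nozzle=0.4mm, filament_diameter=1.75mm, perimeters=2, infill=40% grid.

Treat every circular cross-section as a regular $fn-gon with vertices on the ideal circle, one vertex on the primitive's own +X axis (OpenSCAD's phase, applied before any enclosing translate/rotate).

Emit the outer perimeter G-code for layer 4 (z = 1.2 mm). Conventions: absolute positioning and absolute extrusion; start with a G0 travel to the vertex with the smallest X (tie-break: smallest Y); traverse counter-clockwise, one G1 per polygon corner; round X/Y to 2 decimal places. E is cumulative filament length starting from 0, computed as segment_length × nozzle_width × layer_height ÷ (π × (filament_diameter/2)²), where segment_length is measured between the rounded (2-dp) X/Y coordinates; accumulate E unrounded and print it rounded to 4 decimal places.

At z = 1.2 mm: the cylinder: section is a regular 8-gon, circumradius r=7.5; the r=8.5 cylinder at (12, 15.5) contributes a regular 8-gon of circumradius 8.5; the r=6 cylinder at (15, 11) contributes a regular 8-gon of circumradius 6; the cube at (-0.5, -1) is present — its section is the full 5×15 rectangle; Subtracting the remaining from the first: starting from the r=7.5 cylinder, the r=8.5 cylinder at (12, 15.5) misses the remaining region (no effect); the r=6 cylinder at (15, 11) misses the remaining region (no effect); the 5×15 cube at (-0.5, -1) partially overlaps it — only the 38.25 mm² overlap (of its 75.00 mm²) is removed, clipping the outline — 1 connected region; the cube at (-1.5, 13) does not reach this height (z outside [5.5, 25]); Subtracting the remaining from the first: none of the subtracted shapes is present at this height, so that combined region is unchanged — 1 connected region; (whole slice rotated 50° about Z — lengths, areas and connectivity unchanged). The outline is a single polygon with 11 vertices. Extrusion per mm of travel: 0.4 × 0.3 / (π × 0.875²) = 0.049890. Accumulating E over each segment gives final E = 3.0150.

G0 X-7.47 Y-0.65 Z1.20
G1 X-4.82 Y-5.75 E0.2867
G1 X0.65 Y-7.47 E0.5728
G1 X5.75 Y-4.82 E0.8595
G1 X7.47 Y0.65 E1.1456
G1 X4.82 Y5.75 E1.4324
G1 X-0.65 Y7.47 E1.7184
G1 X-1.42 Y7.07 E1.7617
G1 X3.66 Y2.80 E2.0928
G1 X0.44 Y-1.03 E2.3424
G1 X-5.91 Y4.30 E2.7561
G1 X-7.47 Y-0.65 E3.0150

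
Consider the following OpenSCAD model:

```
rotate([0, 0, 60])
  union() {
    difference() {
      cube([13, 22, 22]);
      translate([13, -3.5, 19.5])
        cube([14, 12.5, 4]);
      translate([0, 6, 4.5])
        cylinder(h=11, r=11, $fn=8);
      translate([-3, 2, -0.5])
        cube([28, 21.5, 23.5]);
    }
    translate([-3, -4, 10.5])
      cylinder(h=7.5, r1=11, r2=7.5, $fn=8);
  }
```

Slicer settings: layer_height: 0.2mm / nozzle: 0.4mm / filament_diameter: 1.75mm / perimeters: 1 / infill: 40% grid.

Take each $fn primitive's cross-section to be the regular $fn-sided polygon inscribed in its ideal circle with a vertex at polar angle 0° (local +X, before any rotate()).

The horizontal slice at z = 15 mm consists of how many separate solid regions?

At z = 15 mm: the 13×22 cube contributes its full rectangle; the cube at (13, -3.5) is absent (z outside [19.5, 23.5]); the cylinder at (0, 6): section is a regular 8-gon, circumradius r=11; the cube at (-3, 2) (footprint 28×21.5) is included at this height; After the difference (first − rest): starting from the 13×22 cube, the r=11 cylinder at (0, 6) partially overlaps it — only the 144.10 mm² overlap (of its 342.24 mm²) is removed, clipping the outline; the 28×21.5 cube at (-3, 2) partially overlaps it — only the 133.75 mm² overlap (of its 602.00 mm²) is removed, clipping the outline — 1 connected region; the cone at (-3, -4) (r1=11→r2=7.5) has section circumradius 8.900 here — a regular 8-gon; Combining (union): the 2 present regions are separate (no shared area or edge), so areas and boundary lengths simply add and each stays a separate island — 2 connected regions; (whole slice rotated 60° about Z — lengths, areas and connectivity unchanged). The result has 2 disconnected regions.

2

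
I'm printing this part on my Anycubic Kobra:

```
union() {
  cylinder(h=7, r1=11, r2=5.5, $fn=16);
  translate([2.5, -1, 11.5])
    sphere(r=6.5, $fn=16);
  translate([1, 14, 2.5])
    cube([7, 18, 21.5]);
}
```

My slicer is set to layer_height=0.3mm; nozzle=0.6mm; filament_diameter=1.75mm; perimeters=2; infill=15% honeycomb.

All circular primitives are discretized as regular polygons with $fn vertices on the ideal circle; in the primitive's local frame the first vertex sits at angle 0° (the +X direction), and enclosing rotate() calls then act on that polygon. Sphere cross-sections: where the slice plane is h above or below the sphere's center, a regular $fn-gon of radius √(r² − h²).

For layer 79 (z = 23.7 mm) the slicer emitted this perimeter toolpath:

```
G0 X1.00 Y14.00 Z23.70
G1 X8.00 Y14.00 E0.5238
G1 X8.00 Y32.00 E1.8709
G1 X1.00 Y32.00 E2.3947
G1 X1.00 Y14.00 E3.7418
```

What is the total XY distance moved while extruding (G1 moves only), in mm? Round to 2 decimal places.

Sum the Euclidean lengths of each G1 segment: total = 50.00 mm.

50.00 mm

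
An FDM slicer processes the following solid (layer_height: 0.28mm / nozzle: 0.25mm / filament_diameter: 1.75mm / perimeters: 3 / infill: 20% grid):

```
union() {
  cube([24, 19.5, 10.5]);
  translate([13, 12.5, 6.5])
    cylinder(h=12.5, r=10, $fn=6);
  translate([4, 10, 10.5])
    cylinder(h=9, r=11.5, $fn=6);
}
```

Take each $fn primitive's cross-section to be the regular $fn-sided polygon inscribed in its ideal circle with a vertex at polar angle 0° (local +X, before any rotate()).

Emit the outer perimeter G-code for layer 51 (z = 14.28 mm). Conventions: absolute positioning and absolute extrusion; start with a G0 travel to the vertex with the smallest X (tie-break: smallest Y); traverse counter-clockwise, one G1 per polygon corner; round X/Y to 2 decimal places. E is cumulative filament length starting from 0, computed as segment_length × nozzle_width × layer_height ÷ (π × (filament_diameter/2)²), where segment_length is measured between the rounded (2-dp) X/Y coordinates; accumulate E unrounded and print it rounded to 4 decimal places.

At z = 14.28 mm: the cube is absent (z outside [0, 10.5]); the r=10 cylinder at (13, 12.5) contributes a regular 6-gon of circumradius 10; the cylinder at (4, 10): section is a regular 6-gon, circumradius r=11.5; Combining (union): the regions partially overlap (shared area 124.19 mm²), so overlapping operands fuse into one piece — 1 connected region. The outline is a single polygon with 10 vertices. Extrusion per mm of travel: 0.25 × 0.28 / (π × 0.875²) = 0.029103. Accumulating E over each segment gives final E = 2.4851.

G0 X-7.50 Y10.00 Z14.28
G1 X-1.75 Y0.04 E0.3347
G1 X9.75 Y0.04 E0.6694
G1 X11.94 Y3.84 E0.7970
G1 X18.00 Y3.84 E0.9734
G1 X23.00 Y12.50 E1.2644
G1 X18.00 Y21.16 E1.5554
G1 X8.00 Y21.16 E1.8464
G1 X7.31 Y19.96 E1.8867
G1 X-1.75 Y19.96 E2.1504
G1 X-7.50 Y10.00 E2.4851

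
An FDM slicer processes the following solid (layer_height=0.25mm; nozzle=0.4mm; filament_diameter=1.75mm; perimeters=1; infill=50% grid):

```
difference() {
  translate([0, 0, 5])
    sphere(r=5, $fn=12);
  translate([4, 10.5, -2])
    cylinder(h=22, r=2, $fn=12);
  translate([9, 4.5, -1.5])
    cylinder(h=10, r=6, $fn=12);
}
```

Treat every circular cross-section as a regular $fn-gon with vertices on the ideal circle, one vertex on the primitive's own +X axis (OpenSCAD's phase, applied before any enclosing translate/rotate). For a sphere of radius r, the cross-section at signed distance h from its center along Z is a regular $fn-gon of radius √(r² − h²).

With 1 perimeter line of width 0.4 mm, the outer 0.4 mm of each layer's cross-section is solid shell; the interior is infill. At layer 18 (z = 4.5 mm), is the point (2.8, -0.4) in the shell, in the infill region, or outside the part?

At z = 4.5 mm: the sphere: section is a regular 12-gon, circumradius = √(r²−h²) = √(5²−0.5²) = 4.975; the r=2 cylinder at (4, 10.5) contributes a regular 12-gon of circumradius 2; the cylinder at (9, 4.5): section is a regular 12-gon, circumradius r=6; Subtracting the remaining from the first: starting from the r=5 sphere, the r=2 cylinder at (4, 10.5) misses the remaining region (no effect); the r=6 cylinder at (9, 4.5) partially overlaps it — only the 1.57 mm² overlap (of its 108.00 mm²) is removed, clipping the outline — 1 connected region. Overall, the cross-section is a single solid region. The nearest boundary edge runs (4.97, 0.00)→(4.31, -2.49); distance from the point to it = 2.00 mm. The point is inside the cross-section and 2.00 mm from the nearest boundary — more than the 0.4 mm shell width (1 × 0.4), so it's in the infill interior.

infill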